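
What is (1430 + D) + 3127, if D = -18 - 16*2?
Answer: 4507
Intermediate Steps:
D = -50 (D = -18 - 32 = -50)
(1430 + D) + 3127 = (1430 - 50) + 3127 = 1380 + 3127 = 4507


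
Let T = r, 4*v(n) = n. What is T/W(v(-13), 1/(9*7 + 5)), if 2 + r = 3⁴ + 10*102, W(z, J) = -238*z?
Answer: 314/221 ≈ 1.4208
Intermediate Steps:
v(n) = n/4
r = 1099 (r = -2 + (3⁴ + 10*102) = -2 + (81 + 1020) = -2 + 1101 = 1099)
T = 1099
T/W(v(-13), 1/(9*7 + 5)) = 1099/((-119*(-13)/2)) = 1099/((-238*(-13/4))) = 1099/(1547/2) = 1099*(2/1547) = 314/221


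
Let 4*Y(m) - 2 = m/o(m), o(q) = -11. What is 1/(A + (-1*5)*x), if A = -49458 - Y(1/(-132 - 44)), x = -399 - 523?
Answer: -7744/347306785 ≈ -2.2297e-5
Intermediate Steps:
x = -922
Y(m) = 1/2 - m/44 (Y(m) = 1/2 + (m/(-11))/4 = 1/2 + (m*(-1/11))/4 = 1/2 + (-m/11)/4 = 1/2 - m/44)
A = -383006625/7744 (A = -49458 - (1/2 - 1/(44*(-132 - 44))) = -49458 - (1/2 - 1/44/(-176)) = -49458 - (1/2 - 1/44*(-1/176)) = -49458 - (1/2 + 1/7744) = -49458 - 1*3873/7744 = -49458 - 3873/7744 = -383006625/7744 ≈ -49459.)
1/(A + (-1*5)*x) = 1/(-383006625/7744 - 1*5*(-922)) = 1/(-383006625/7744 - 5*(-922)) = 1/(-383006625/7744 + 4610) = 1/(-347306785/7744) = -7744/347306785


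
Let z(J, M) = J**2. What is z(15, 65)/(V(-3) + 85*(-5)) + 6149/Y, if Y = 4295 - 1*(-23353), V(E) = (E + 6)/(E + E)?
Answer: -7208801/23528448 ≈ -0.30639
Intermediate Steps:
V(E) = (6 + E)/(2*E) (V(E) = (6 + E)/((2*E)) = (6 + E)*(1/(2*E)) = (6 + E)/(2*E))
Y = 27648 (Y = 4295 + 23353 = 27648)
z(15, 65)/(V(-3) + 85*(-5)) + 6149/Y = 15**2/((1/2)*(6 - 3)/(-3) + 85*(-5)) + 6149/27648 = 225/((1/2)*(-1/3)*3 - 425) + 6149*(1/27648) = 225/(-1/2 - 425) + 6149/27648 = 225/(-851/2) + 6149/27648 = 225*(-2/851) + 6149/27648 = -450/851 + 6149/27648 = -7208801/23528448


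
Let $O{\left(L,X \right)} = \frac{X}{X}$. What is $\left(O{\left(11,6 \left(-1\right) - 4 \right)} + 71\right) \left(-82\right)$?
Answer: $-5904$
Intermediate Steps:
$O{\left(L,X \right)} = 1$
$\left(O{\left(11,6 \left(-1\right) - 4 \right)} + 71\right) \left(-82\right) = \left(1 + 71\right) \left(-82\right) = 72 \left(-82\right) = -5904$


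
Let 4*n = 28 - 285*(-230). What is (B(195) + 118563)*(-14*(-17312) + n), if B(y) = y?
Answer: 30730116975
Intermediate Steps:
n = 32789/2 (n = (28 - 285*(-230))/4 = (28 + 65550)/4 = (¼)*65578 = 32789/2 ≈ 16395.)
(B(195) + 118563)*(-14*(-17312) + n) = (195 + 118563)*(-14*(-17312) + 32789/2) = 118758*(242368 + 32789/2) = 118758*(517525/2) = 30730116975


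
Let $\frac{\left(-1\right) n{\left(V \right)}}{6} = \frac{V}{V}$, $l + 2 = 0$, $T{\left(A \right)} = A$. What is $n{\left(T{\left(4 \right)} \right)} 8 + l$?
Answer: $-50$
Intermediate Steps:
$l = -2$ ($l = -2 + 0 = -2$)
$n{\left(V \right)} = -6$ ($n{\left(V \right)} = - 6 \frac{V}{V} = \left(-6\right) 1 = -6$)
$n{\left(T{\left(4 \right)} \right)} 8 + l = \left(-6\right) 8 - 2 = -48 - 2 = -50$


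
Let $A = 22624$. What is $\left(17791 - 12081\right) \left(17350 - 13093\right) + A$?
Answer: $24330094$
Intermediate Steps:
$\left(17791 - 12081\right) \left(17350 - 13093\right) + A = \left(17791 - 12081\right) \left(17350 - 13093\right) + 22624 = 5710 \cdot 4257 + 22624 = 24307470 + 22624 = 24330094$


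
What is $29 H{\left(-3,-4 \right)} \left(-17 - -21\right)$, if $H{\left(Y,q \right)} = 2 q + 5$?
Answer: $-348$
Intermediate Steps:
$H{\left(Y,q \right)} = 5 + 2 q$
$29 H{\left(-3,-4 \right)} \left(-17 - -21\right) = 29 \left(5 + 2 \left(-4\right)\right) \left(-17 - -21\right) = 29 \left(5 - 8\right) \left(-17 + 21\right) = 29 \left(-3\right) 4 = \left(-87\right) 4 = -348$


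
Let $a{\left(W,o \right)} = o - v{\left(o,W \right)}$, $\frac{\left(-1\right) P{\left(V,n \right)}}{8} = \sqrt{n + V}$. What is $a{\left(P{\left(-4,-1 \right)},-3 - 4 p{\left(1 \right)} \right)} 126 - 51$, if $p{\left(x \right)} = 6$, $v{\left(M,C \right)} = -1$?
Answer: $-3327$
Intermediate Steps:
$P{\left(V,n \right)} = - 8 \sqrt{V + n}$ ($P{\left(V,n \right)} = - 8 \sqrt{n + V} = - 8 \sqrt{V + n}$)
$a{\left(W,o \right)} = 1 + o$ ($a{\left(W,o \right)} = o - -1 = o + 1 = 1 + o$)
$a{\left(P{\left(-4,-1 \right)},-3 - 4 p{\left(1 \right)} \right)} 126 - 51 = \left(1 - 27\right) 126 - 51 = \left(-26\right) 126 - 51 = -3276 - 51 = -3327$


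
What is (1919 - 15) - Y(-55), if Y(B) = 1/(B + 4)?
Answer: 97105/51 ≈ 1904.0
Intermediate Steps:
Y(B) = 1/(4 + B)
(1919 - 15) - Y(-55) = (1919 - 15) - 1/(4 - 55) = 1904 - 1/(-51) = 1904 - 1*(-1/51) = 1904 + 1/51 = 97105/51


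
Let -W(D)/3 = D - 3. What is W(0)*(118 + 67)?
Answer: 1665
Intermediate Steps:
W(D) = 9 - 3*D (W(D) = -3*(D - 3) = -3*(-3 + D) = 9 - 3*D)
W(0)*(118 + 67) = (9 - 3*0)*(118 + 67) = (9 + 0)*185 = 9*185 = 1665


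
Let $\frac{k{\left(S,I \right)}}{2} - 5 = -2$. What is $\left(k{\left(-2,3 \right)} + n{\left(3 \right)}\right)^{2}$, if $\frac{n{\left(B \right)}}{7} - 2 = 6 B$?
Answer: $21316$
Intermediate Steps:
$k{\left(S,I \right)} = 6$ ($k{\left(S,I \right)} = 10 + 2 \left(-2\right) = 10 - 4 = 6$)
$n{\left(B \right)} = 14 + 42 B$ ($n{\left(B \right)} = 14 + 7 \cdot 6 B = 14 + 42 B$)
$\left(k{\left(-2,3 \right)} + n{\left(3 \right)}\right)^{2} = \left(6 + \left(14 + 42 \cdot 3\right)\right)^{2} = \left(6 + \left(14 + 126\right)\right)^{2} = \left(6 + 140\right)^{2} = 146^{2} = 21316$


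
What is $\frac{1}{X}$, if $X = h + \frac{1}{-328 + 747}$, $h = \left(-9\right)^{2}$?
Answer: $\frac{419}{33940} \approx 0.012345$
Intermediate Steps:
$h = 81$
$X = \frac{33940}{419}$ ($X = 81 + \frac{1}{-328 + 747} = 81 + \frac{1}{419} = \frac{33940}{419} \approx 81.002$)
$\frac{1}{X} = \frac{1}{\frac{33940}{419}} = \frac{419}{33940}$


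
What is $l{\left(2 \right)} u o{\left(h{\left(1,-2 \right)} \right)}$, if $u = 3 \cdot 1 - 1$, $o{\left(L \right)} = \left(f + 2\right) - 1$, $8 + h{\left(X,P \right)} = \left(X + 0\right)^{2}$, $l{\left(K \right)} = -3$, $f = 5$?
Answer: $-36$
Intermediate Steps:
$h{\left(X,P \right)} = -8 + X^{2}$ ($h{\left(X,P \right)} = -8 + \left(X + 0\right)^{2} = -8 + X^{2}$)
$o{\left(L \right)} = 6$ ($o{\left(L \right)} = \left(5 + 2\right) - 1 = 7 - 1 = 6$)
$u = 2$ ($u = 3 - 1 = 2$)
$l{\left(2 \right)} u o{\left(h{\left(1,-2 \right)} \right)} = \left(-3\right) 2 \cdot 6 = \left(-6\right) 6 = -36$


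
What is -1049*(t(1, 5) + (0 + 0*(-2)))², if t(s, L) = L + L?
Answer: -104900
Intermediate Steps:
t(s, L) = 2*L
-1049*(t(1, 5) + (0 + 0*(-2)))² = -1049*(2*5 + (0 + 0*(-2)))² = -1049*(10 + (0 + 0))² = -1049*(10 + 0)² = -1049*10² = -1049*100 = -104900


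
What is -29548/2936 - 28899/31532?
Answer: -127069375/11572244 ≈ -10.981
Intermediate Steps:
-29548/2936 - 28899/31532 = -29548*1/2936 - 28899*1/31532 = -7387/734 - 28899/31532 = -127069375/11572244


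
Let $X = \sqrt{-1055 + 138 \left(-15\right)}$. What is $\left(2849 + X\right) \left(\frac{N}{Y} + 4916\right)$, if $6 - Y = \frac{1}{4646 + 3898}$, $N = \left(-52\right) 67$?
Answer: $\frac{633166352588}{51263} + \frac{5556040300 i \sqrt{5}}{51263} \approx 1.2351 \cdot 10^{7} + 2.4235 \cdot 10^{5} i$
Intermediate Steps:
$N = -3484$
$Y = \frac{51263}{8544}$ ($Y = 6 - \frac{1}{4646 + 3898} = 6 - \frac{1}{8544} = \frac{51263}{8544} \approx 5.9999$)
$X = 25 i \sqrt{5}$ ($X = \sqrt{-1055 - 2070} = \sqrt{-3125} = 25 i \sqrt{5} \approx 55.902 i$)
$\left(2849 + X\right) \left(\frac{N}{Y} + 4916\right) = \left(2849 + 25 i \sqrt{5}\right) \left(- \frac{3484}{\frac{51263}{8544}} + 4916\right) = \left(2849 + 25 i \sqrt{5}\right) \left(\left(-3484\right) \frac{8544}{51263} + 4916\right) = \left(2849 + 25 i \sqrt{5}\right) \left(- \frac{29767296}{51263} + 4916\right) = \left(2849 + 25 i \sqrt{5}\right) \frac{222241612}{51263} = \frac{633166352588}{51263} + \frac{5556040300 i \sqrt{5}}{51263}$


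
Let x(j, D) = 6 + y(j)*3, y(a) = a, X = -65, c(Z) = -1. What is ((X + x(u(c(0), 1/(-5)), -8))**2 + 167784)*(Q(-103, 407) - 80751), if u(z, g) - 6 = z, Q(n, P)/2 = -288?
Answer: -13802818440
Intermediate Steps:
Q(n, P) = -576 (Q(n, P) = 2*(-288) = -576)
u(z, g) = 6 + z
x(j, D) = 6 + 3*j (x(j, D) = 6 + j*3 = 6 + 3*j)
((X + x(u(c(0), 1/(-5)), -8))**2 + 167784)*(Q(-103, 407) - 80751) = ((-65 + (6 + 3*(6 - 1)))**2 + 167784)*(-576 - 80751) = ((-65 + (6 + 3*5))**2 + 167784)*(-81327) = ((-65 + (6 + 15))**2 + 167784)*(-81327) = ((-65 + 21)**2 + 167784)*(-81327) = ((-44)**2 + 167784)*(-81327) = (1936 + 167784)*(-81327) = 169720*(-81327) = -13802818440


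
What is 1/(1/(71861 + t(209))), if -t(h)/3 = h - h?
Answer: 71861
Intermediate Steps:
t(h) = 0 (t(h) = -3*(h - h) = -3*0 = 0)
1/(1/(71861 + t(209))) = 1/(1/(71861 + 0)) = 1/(1/71861) = 71861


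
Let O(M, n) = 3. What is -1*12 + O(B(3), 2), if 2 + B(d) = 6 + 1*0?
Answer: -9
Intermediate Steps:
B(d) = 4 (B(d) = -2 + (6 + 1*0) = -2 + (6 + 0) = -2 + 6 = 4)
-1*12 + O(B(3), 2) = -1*12 + 3 = -12 + 3 = -9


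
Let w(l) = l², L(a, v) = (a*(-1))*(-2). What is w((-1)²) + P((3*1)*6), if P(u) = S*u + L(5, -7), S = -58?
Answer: -1033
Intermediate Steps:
L(a, v) = 2*a (L(a, v) = -a*(-2) = 2*a)
P(u) = 10 - 58*u (P(u) = -58*u + 2*5 = -58*u + 10 = 10 - 58*u)
w((-1)²) + P((3*1)*6) = ((-1)²)² + (10 - 58*3*1*6) = 1² + (10 - 174*6) = 1 + (10 - 58*18) = 1 + (10 - 1044) = 1 - 1034 = -1033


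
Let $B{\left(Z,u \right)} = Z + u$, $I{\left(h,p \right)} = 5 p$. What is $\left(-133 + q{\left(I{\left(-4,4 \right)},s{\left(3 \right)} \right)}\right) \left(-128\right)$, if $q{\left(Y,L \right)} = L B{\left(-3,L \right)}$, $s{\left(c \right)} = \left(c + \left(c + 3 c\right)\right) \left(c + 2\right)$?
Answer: $-674176$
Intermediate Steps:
$s{\left(c \right)} = 5 c \left(2 + c\right)$ ($s{\left(c \right)} = \left(c + 4 c\right) \left(2 + c\right) = 5 c \left(2 + c\right)$)
$q{\left(Y,L \right)} = L \left(-3 + L\right)$
$\left(-133 + q{\left(I{\left(-4,4 \right)},s{\left(3 \right)} \right)}\right) \left(-128\right) = \left(-133 + 5 \cdot 3 \left(2 + 3\right) \left(-3 + 5 \cdot 3 \left(2 + 3\right)\right)\right) \left(-128\right) = \left(-133 + 5 \cdot 3 \cdot 5 \left(-3 + 5 \cdot 3 \cdot 5\right)\right) \left(-128\right) = \left(-133 + 75 \left(-3 + 75\right)\right) \left(-128\right) = \left(-133 + 75 \cdot 72\right) \left(-128\right) = \left(-133 + 5400\right) \left(-128\right) = 5267 \left(-128\right) = -674176$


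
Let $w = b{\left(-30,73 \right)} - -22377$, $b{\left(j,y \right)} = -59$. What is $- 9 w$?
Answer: $-200862$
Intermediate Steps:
$w = 22318$ ($w = -59 - -22377 = -59 + 22377 = 22318$)
$- 9 w = \left(-9\right) 22318 = -200862$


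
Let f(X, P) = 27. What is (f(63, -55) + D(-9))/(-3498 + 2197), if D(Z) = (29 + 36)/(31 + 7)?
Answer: -1091/49438 ≈ -0.022068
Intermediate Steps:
D(Z) = 65/38
(f(63, -55) + D(-9))/(-3498 + 2197) = (27 + 65/38)/(-3498 + 2197) = (1091/38)/(-1301) = (1091/38)*(-1/1301) = -1091/49438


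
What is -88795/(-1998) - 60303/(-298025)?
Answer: 26583615269/595453950 ≈ 44.644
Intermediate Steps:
-88795/(-1998) - 60303/(-298025) = -88795*(-1/1998) - 60303*(-1/298025) = 88795/1998 + 60303/298025 = 26583615269/595453950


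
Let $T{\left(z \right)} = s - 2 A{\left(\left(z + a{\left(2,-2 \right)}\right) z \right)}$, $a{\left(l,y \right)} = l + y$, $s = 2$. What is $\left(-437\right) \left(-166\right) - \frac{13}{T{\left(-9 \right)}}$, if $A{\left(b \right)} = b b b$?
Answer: $\frac{5931033921}{81760} \approx 72542.0$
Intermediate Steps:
$A{\left(b \right)} = b^{3}$ ($A{\left(b \right)} = b^{2} b = b^{3}$)
$T{\left(z \right)} = 2 - 2 z^{6}$ ($T{\left(z \right)} = 2 - 2 \left(\left(z + \left(2 - 2\right)\right) z\right)^{3} = 2 - 2 \left(\left(z + 0\right) z\right)^{3} = 2 - 2 \left(z z\right)^{3} = 2 - 2 \left(z^{2}\right)^{3} = 2 - 2 z^{6}$)
$\left(-437\right) \left(-166\right) - \frac{13}{T{\left(-9 \right)}} = \left(-437\right) \left(-166\right) - \frac{13}{2 - 2 \left(-9\right)^{6}} = 72542 - \frac{13}{2 - 1062882} = 72542 - \frac{13}{-1062880} = 72542 - - \frac{1}{81760} = 72542 + \frac{1}{81760} = \frac{5931033921}{81760}$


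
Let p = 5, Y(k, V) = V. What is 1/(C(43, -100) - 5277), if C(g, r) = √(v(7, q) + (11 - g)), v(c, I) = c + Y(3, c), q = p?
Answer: -1759/9282249 - I*√2/9282249 ≈ -0.0001895 - 1.5236e-7*I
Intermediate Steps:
q = 5
v(c, I) = 2*c (v(c, I) = c + c = 2*c)
C(g, r) = √(25 - g) (C(g, r) = √(2*7 + (11 - g)) = √(14 + (11 - g)) = √(25 - g))
1/(C(43, -100) - 5277) = 1/(√(25 - 1*43) - 5277) = 1/(√(25 - 43) - 5277) = 1/(√(-18) - 5277) = 1/(3*I*√2 - 5277) = 1/(-5277 + 3*I*√2)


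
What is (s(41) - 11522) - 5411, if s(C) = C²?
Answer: -15252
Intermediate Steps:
(s(41) - 11522) - 5411 = (41² - 11522) - 5411 = (1681 - 11522) - 5411 = -9841 - 5411 = -15252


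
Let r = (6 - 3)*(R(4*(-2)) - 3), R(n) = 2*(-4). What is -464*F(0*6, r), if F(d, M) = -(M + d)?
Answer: -15312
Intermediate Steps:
R(n) = -8
r = -33 (r = (6 - 3)*(-8 - 3) = 3*(-11) = -33)
F(d, M) = -M - d
-464*F(0*6, r) = -464*(-1*(-33) - 0*6) = -464*(33 - 1*0) = -464*(33 + 0) = -464*33 = -15312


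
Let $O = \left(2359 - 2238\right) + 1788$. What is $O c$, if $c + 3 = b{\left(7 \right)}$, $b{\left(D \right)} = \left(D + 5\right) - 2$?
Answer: $13363$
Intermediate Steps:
$b{\left(D \right)} = 3 + D$ ($b{\left(D \right)} = \left(5 + D\right) - 2 = 3 + D$)
$c = 7$ ($c = -3 + \left(3 + 7\right) = -3 + 10 = 7$)
$O = 1909$ ($O = 121 + 1788 = 1909$)
$O c = 1909 \cdot 7 = 13363$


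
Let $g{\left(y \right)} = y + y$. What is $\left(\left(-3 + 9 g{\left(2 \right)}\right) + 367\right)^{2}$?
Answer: $160000$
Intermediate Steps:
$g{\left(y \right)} = 2 y$
$\left(\left(-3 + 9 g{\left(2 \right)}\right) + 367\right)^{2} = \left(\left(-3 + 9 \cdot 2 \cdot 2\right) + 367\right)^{2} = \left(\left(-3 + 9 \cdot 4\right) + 367\right)^{2} = \left(\left(-3 + 36\right) + 367\right)^{2} = \left(33 + 367\right)^{2} = 400^{2} = 160000$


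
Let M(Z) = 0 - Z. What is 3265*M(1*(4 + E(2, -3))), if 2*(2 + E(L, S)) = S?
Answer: -3265/2 ≈ -1632.5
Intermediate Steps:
E(L, S) = -2 + S/2
M(Z) = -Z
3265*M(1*(4 + E(2, -3))) = 3265*(-(4 + (-2 + (½)*(-3)))) = 3265*(-(4 + (-2 - 3/2))) = 3265*(-(4 - 7/2)) = 3265*(-1/2) = 3265*(-1*½) = 3265*(-½) = -3265/2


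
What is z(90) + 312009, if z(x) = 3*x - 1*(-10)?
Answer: 312289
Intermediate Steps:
z(x) = 10 + 3*x (z(x) = 3*x + 10 = 10 + 3*x)
z(90) + 312009 = (10 + 3*90) + 312009 = (10 + 270) + 312009 = 280 + 312009 = 312289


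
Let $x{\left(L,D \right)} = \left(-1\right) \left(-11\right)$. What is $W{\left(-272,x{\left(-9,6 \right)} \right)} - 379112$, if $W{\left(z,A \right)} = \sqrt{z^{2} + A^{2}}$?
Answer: $-379112 + \sqrt{74105} \approx -3.7884 \cdot 10^{5}$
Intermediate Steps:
$x{\left(L,D \right)} = 11$
$W{\left(z,A \right)} = \sqrt{A^{2} + z^{2}}$
$W{\left(-272,x{\left(-9,6 \right)} \right)} - 379112 = \sqrt{11^{2} + \left(-272\right)^{2}} - 379112 = \sqrt{121 + 73984} - 379112 = \sqrt{74105} - 379112 = -379112 + \sqrt{74105}$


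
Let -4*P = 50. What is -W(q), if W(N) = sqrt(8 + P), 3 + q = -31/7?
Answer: -3*I*sqrt(2)/2 ≈ -2.1213*I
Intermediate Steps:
P = -25/2 (P = -1/4*50 = -25/2 ≈ -12.500)
q = -52/7 (q = -3 - 31/7 = -52/7 ≈ -7.4286)
W(N) = 3*I*sqrt(2)/2 (W(N) = sqrt(8 - 25/2) = sqrt(-9/2) = 3*I*sqrt(2)/2)
-W(q) = -3*I*sqrt(2)/2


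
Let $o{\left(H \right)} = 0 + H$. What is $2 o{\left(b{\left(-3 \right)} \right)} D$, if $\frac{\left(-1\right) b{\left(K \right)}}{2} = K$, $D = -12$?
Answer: $-144$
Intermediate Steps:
$b{\left(K \right)} = - 2 K$
$o{\left(H \right)} = H$
$2 o{\left(b{\left(-3 \right)} \right)} D = 2 \left(\left(-2\right) \left(-3\right)\right) \left(-12\right) = 2 \cdot 6 \left(-12\right) = 12 \left(-12\right) = -144$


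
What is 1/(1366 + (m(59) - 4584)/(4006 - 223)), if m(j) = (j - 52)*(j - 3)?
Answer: 3783/5163386 ≈ 0.00073266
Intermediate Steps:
m(j) = (-52 + j)*(-3 + j)
1/(1366 + (m(59) - 4584)/(4006 - 223)) = 1/(1366 + ((156 + 59**2 - 55*59) - 4584)/(4006 - 223)) = 1/(1366 + ((156 + 3481 - 3245) - 4584)/3783) = 1/(1366 + (392 - 4584)*(1/3783)) = 1/(1366 - 4192*1/3783) = 1/(1366 - 4192/3783) = 1/(5163386/3783) = 3783/5163386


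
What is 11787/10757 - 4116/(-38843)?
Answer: 2313909/1925503 ≈ 1.2017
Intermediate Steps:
11787/10757 - 4116/(-38843) = 11787*(1/10757) - 4116*(-1/38843) = 11787/10757 + 588/5549 = 2313909/1925503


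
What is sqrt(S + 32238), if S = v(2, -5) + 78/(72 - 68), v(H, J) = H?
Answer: sqrt(129038)/2 ≈ 179.61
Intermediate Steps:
S = 43/2 (S = 2 + 78/(72 - 68) = 2 + 78/4 = 2 + (1/4)*78 = 2 + 39/2 = 43/2 ≈ 21.500)
sqrt(S + 32238) = sqrt(43/2 + 32238) = sqrt(64519/2) = sqrt(129038)/2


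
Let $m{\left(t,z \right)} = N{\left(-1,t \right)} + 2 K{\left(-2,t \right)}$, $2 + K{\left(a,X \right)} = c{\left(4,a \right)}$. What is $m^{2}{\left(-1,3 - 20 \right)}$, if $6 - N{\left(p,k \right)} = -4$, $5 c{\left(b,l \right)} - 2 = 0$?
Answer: $\frac{1156}{25} \approx 46.24$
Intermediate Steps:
$c{\left(b,l \right)} = \frac{2}{5}$ ($c{\left(b,l \right)} = \frac{2}{5} + \frac{1}{5} \cdot 0 = \frac{2}{5} + 0 = \frac{2}{5}$)
$N{\left(p,k \right)} = 10$ ($N{\left(p,k \right)} = 6 - -4 = 6 + 4 = 10$)
$K{\left(a,X \right)} = - \frac{8}{5}$ ($K{\left(a,X \right)} = -2 + \frac{2}{5} = - \frac{8}{5}$)
$m{\left(t,z \right)} = \frac{34}{5}$ ($m{\left(t,z \right)} = 10 + 2 \left(- \frac{8}{5}\right) = 10 - \frac{16}{5} = \frac{34}{5}$)
$m^{2}{\left(-1,3 - 20 \right)} = \left(\frac{34}{5}\right)^{2} = \frac{1156}{25}$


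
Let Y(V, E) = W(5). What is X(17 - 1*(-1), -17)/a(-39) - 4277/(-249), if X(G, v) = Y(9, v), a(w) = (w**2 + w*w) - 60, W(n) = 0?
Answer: 4277/249 ≈ 17.177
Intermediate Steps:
Y(V, E) = 0
a(w) = -60 + 2*w**2 (a(w) = (w**2 + w**2) - 60 = 2*w**2 - 60 = -60 + 2*w**2)
X(G, v) = 0
X(17 - 1*(-1), -17)/a(-39) - 4277/(-249) = 0/(-60 + 2*(-39)**2) - 4277/(-249) = 0/(-60 + 2*1521) - 4277*(-1/249) = 0/(-60 + 3042) + 4277/249 = 0/2982 + 4277/249 = 0*(1/2982) + 4277/249 = 0 + 4277/249 = 4277/249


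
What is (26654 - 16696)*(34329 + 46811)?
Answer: 807992120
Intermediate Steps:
(26654 - 16696)*(34329 + 46811) = 9958*81140 = 807992120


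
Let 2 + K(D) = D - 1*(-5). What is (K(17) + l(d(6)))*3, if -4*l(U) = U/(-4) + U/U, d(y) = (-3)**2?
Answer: 975/16 ≈ 60.938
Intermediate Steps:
d(y) = 9
K(D) = 3 + D (K(D) = -2 + (D - 1*(-5)) = -2 + (D + 5) = -2 + (5 + D) = 3 + D)
l(U) = -1/4 + U/16 (l(U) = -(U/(-4) + U/U)/4 = -(U*(-1/4) + 1)/4 = -(-U/4 + 1)/4 = -(1 - U/4)/4 = -1/4 + U/16)
(K(17) + l(d(6)))*3 = ((3 + 17) + (-1/4 + (1/16)*9))*3 = (20 + (-1/4 + 9/16))*3 = (20 + 5/16)*3 = (325/16)*3 = 975/16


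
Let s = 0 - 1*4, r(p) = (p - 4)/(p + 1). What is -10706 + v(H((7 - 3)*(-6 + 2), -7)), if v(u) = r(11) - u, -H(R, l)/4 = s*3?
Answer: -129041/12 ≈ -10753.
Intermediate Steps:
r(p) = (-4 + p)/(1 + p)
s = -4 (s = 0 - 4 = -4)
H(R, l) = 48 (H(R, l) = -(-16)*3 = -4*(-12) = 48)
v(u) = 7/12 - u (v(u) = (-4 + 11)/(1 + 11) - u = 7/12 - u)
-10706 + v(H((7 - 3)*(-6 + 2), -7)) = -10706 + (7/12 - 1*48) = -10706 + (7/12 - 48) = -10706 - 569/12 = -129041/12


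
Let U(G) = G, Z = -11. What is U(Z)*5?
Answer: -55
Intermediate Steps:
U(Z)*5 = -11*5 = -55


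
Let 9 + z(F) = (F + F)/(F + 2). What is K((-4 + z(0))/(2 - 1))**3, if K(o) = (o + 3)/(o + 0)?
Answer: 1000/2197 ≈ 0.45517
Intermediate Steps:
z(F) = -9 + 2*F/(2 + F) (z(F) = -9 + (F + F)/(F + 2) = -9 + (2*F)/(2 + F) = -9 + 2*F/(2 + F))
K(o) = (3 + o)/o
K((-4 + z(0))/(2 - 1))**3 = ((3 + (-4 + (-18 - 7*0)/(2 + 0))/(2 - 1))/(((-4 + (-18 - 7*0)/(2 + 0))/(2 - 1))))**3 = ((3 + (-4 + (-18 + 0)/2)/1)/(((-4 + (-18 + 0)/2)/1)))**3 = ((3 + (-4 + (1/2)*(-18))*1)/(((-4 + (1/2)*(-18))*1)))**3 = ((3 + (-4 - 9)*1)/(((-4 - 9)*1)))**3 = ((3 - 13*1)/((-13*1)))**3 = ((3 - 13)/(-13))**3 = (-1/13*(-10))**3 = (10/13)**3 = 1000/2197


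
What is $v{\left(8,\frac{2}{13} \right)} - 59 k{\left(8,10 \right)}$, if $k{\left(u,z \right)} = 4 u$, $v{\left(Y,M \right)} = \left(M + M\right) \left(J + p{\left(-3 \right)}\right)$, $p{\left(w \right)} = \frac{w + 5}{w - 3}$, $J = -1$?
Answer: $- \frac{73648}{39} \approx -1888.4$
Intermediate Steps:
$p{\left(w \right)} = \frac{5 + w}{-3 + w}$
$v{\left(Y,M \right)} = - \frac{8 M}{3}$ ($v{\left(Y,M \right)} = \left(M + M\right) \left(-1 + \frac{5 - 3}{-3 - 3}\right) = 2 M \left(-1 + \frac{1}{-6} \cdot 2\right) = 2 M \left(-1 - \frac{1}{3}\right) = 2 M \left(- \frac{4}{3}\right) = - \frac{8 M}{3}$)
$v{\left(8,\frac{2}{13} \right)} - 59 k{\left(8,10 \right)} = - \frac{8 \cdot \frac{2}{13}}{3} - 59 \cdot 4 \cdot 8 = - \frac{8 \cdot 2 \cdot \frac{1}{13}}{3} - 1888 = \left(- \frac{8}{3}\right) \frac{2}{13} - 1888 = - \frac{16}{39} - 1888 = - \frac{73648}{39}$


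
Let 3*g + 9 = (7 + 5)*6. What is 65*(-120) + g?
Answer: -7779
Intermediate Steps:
g = 21 (g = -3 + ((7 + 5)*6)/3 = -3 + (12*6)/3 = -3 + (1/3)*72 = -3 + 24 = 21)
65*(-120) + g = 65*(-120) + 21 = -7800 + 21 = -7779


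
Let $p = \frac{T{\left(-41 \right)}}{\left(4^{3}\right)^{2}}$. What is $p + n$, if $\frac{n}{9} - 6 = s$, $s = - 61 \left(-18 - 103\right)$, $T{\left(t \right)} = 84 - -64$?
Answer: $\frac{68078629}{1024} \approx 66483.0$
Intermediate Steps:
$T{\left(t \right)} = 148$ ($T{\left(t \right)} = 84 + 64 = 148$)
$s = 7381$ ($s = \left(-61\right) \left(-121\right) = 7381$)
$n = 66483$ ($n = 54 + 9 \cdot 7381 = 54 + 66429 = 66483$)
$p = \frac{37}{1024}$ ($p = \frac{148}{\left(4^{3}\right)^{2}} = \frac{148}{64^{2}} = \frac{148}{4096} = 148 \cdot \frac{1}{4096} = \frac{37}{1024} \approx 0.036133$)
$p + n = \frac{37}{1024} + 66483 = \frac{68078629}{1024}$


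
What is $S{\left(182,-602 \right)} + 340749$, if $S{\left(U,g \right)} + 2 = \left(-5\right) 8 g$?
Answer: $364827$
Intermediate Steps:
$S{\left(U,g \right)} = -2 - 40 g$ ($S{\left(U,g \right)} = -2 + \left(-5\right) 8 g = -2 - 40 g$)
$S{\left(182,-602 \right)} + 340749 = \left(-2 - -24080\right) + 340749 = \left(-2 + 24080\right) + 340749 = 24078 + 340749 = 364827$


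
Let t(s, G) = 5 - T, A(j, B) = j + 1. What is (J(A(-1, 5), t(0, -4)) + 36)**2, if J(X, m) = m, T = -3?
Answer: 1936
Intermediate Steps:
A(j, B) = 1 + j
t(s, G) = 8 (t(s, G) = 5 - 1*(-3) = 5 + 3 = 8)
(J(A(-1, 5), t(0, -4)) + 36)**2 = (8 + 36)**2 = 44**2 = 1936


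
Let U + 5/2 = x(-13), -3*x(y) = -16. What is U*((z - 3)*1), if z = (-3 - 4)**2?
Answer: 391/3 ≈ 130.33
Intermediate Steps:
z = 49 (z = (-7)**2 = 49)
x(y) = 16/3 (x(y) = -1/3*(-16) = 16/3)
U = 17/6 (U = -5/2 + 16/3 = 17/6 ≈ 2.8333)
U*((z - 3)*1) = 17*((49 - 3)*1)/6 = 17*(46*1)/6 = (17/6)*46 = 391/3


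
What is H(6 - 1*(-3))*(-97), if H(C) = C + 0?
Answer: -873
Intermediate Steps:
H(C) = C
H(6 - 1*(-3))*(-97) = (6 - 1*(-3))*(-97) = (6 + 3)*(-97) = 9*(-97) = -873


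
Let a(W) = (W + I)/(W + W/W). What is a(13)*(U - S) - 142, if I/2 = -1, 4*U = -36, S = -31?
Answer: -873/7 ≈ -124.71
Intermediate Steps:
U = -9 (U = (1/4)*(-36) = -9)
I = -2 (I = 2*(-1) = -2)
a(W) = (-2 + W)/(1 + W) (a(W) = (W - 2)/(W + W/W) = (-2 + W)/(W + 1) = (-2 + W)/(1 + W))
a(13)*(U - S) - 142 = ((-2 + 13)/(1 + 13))*(-9 - 1*(-31)) - 142 = (11/14)*(-9 + 31) - 142 = ((1/14)*11)*22 - 142 = (11/14)*22 - 142 = 121/7 - 142 = -873/7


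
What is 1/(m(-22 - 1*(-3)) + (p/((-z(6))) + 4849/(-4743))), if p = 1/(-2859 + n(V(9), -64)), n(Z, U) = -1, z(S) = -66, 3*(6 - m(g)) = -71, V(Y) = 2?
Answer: 298429560/8548309619 ≈ 0.034911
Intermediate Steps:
m(g) = 89/3 (m(g) = 6 - ⅓*(-71) = 6 + 71/3 = 89/3)
p = -1/2860 (p = 1/(-2859 - 1) = 1/(-2860) = -1/2860 ≈ -0.00034965)
1/(m(-22 - 1*(-3)) + (p/((-z(6))) + 4849/(-4743))) = 1/(89/3 + (-1/(2860*((-1*(-66)))) + 4849/(-4743))) = 1/(89/3 + (-1/2860/66 + 4849*(-1/4743))) = 1/(89/3 + (-1/2860*1/66 - 4849/4743)) = 1/(89/3 + (-1/188760 - 4849/4743)) = 1/(89/3 - 305100661/298429560) = 1/(8548309619/298429560) = 298429560/8548309619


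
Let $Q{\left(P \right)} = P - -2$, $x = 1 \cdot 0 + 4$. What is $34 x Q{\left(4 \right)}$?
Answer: $816$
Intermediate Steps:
$x = 4$ ($x = 0 + 4 = 4$)
$Q{\left(P \right)} = 2 + P$ ($Q{\left(P \right)} = P + 2 = 2 + P$)
$34 x Q{\left(4 \right)} = 34 \cdot 4 \left(2 + 4\right) = 136 \cdot 6 = 816$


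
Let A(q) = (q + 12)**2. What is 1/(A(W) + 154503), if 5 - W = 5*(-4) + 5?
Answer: 1/155527 ≈ 6.4297e-6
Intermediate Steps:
W = 20 (W = 5 - (5*(-4) + 5) = 5 - (-20 + 5) = 5 - 1*(-15) = 5 + 15 = 20)
A(q) = (12 + q)**2
1/(A(W) + 154503) = 1/((12 + 20)**2 + 154503) = 1/(32**2 + 154503) = 1/(1024 + 154503) = 1/155527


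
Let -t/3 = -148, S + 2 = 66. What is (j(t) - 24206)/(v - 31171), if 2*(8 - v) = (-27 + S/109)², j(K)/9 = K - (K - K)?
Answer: 480230020/748783847 ≈ 0.64135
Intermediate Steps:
S = 64 (S = -2 + 66 = 64)
t = 444 (t = -3*(-148) = 444)
j(K) = 9*K (j(K) = 9*(K - (K - K)) = 9*(K - 1*0) = 9*(K + 0) = 9*K)
v = -8098545/23762 (v = 8 - (-27 + 64/109)²/2 = 8 - (-2879/109)²/2 = 8 - ½*8288641/11881 = 8 - 8288641/23762 = -8098545/23762 ≈ -340.82)
(j(t) - 24206)/(v - 31171) = (9*444 - 24206)/(-8098545/23762 - 31171) = (3996 - 24206)/(-748783847/23762) = -20210*(-23762/748783847) = 480230020/748783847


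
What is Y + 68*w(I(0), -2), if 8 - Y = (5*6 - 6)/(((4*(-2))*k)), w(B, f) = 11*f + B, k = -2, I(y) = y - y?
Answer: -2979/2 ≈ -1489.5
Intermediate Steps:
I(y) = 0
w(B, f) = B + 11*f
Y = 13/2 (Y = 8 - (5*6 - 6)/((4*(-2))*(-2)) = 8 - (30 - 6)/((-8*(-2))) = 8 - 24/16 = 8 - 1*3/2 = 8 - 3/2 = 13/2 ≈ 6.5000)
Y + 68*w(I(0), -2) = 13/2 + 68*(0 + 11*(-2)) = 13/2 + 68*(0 - 22) = 13/2 + 68*(-22) = 13/2 - 1496 = -2979/2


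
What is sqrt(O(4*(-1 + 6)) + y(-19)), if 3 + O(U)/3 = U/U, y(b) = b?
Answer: 5*I ≈ 5.0*I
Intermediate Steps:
O(U) = -6 (O(U) = -9 + 3*(U/U) = -9 + 3*1 = -9 + 3 = -6)
sqrt(O(4*(-1 + 6)) + y(-19)) = sqrt(-6 - 19) = sqrt(-25) = 5*I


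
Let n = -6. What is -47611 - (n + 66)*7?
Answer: -48031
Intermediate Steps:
-47611 - (n + 66)*7 = -47611 - (-6 + 66)*7 = -47611 - 60*7 = -47611 - 1*420 = -47611 - 420 = -48031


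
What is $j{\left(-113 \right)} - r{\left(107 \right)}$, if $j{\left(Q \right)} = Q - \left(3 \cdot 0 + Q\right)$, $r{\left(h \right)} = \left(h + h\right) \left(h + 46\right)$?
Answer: $-32742$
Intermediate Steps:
$r{\left(h \right)} = 2 h \left(46 + h\right)$
$j{\left(Q \right)} = 0$ ($j{\left(Q \right)} = Q - \left(0 + Q\right) = Q - Q = 0$)
$j{\left(-113 \right)} - r{\left(107 \right)} = 0 - 2 \cdot 107 \left(46 + 107\right) = 0 - 2 \cdot 107 \cdot 153 = 0 - 32742 = -32742$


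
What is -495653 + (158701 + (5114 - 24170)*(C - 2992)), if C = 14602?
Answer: -221577112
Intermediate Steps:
-495653 + (158701 + (5114 - 24170)*(C - 2992)) = -495653 + (158701 + (5114 - 24170)*(14602 - 2992)) = -495653 + (158701 - 19056*11610) = -495653 + (158701 - 221240160) = -495653 - 221081459 = -221577112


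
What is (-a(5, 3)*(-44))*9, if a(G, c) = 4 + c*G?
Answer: 7524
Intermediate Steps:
a(G, c) = 4 + G*c
(-a(5, 3)*(-44))*9 = (-(4 + 5*3)*(-44))*9 = (-(4 + 15)*(-44))*9 = (-1*19*(-44))*9 = -19*(-44)*9 = 836*9 = 7524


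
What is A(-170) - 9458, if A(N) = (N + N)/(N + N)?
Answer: -9457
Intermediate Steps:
A(N) = 1 (A(N) = (2*N)/((2*N)) = (2*N)*(1/(2*N)) = 1)
A(-170) - 9458 = 1 - 9458 = -9457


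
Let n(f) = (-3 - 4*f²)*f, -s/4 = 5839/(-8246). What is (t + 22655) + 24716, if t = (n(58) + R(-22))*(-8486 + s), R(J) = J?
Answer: 27304077919033/4123 ≈ 6.6224e+9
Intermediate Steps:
s = 11678/4123 (s = -23356/(-8246) = -23356*(-1)/8246 = -4*(-5839/8246) = 11678/4123 ≈ 2.8324)
n(f) = f*(-3 - 4*f²)
t = 27303882608400/4123 (t = (-1*58*(3 + 4*58²) - 22)*(-8486 + 11678/4123) = (-1*58*(3 + 4*3364) - 22)*(-34976100/4123) = (-1*58*(3 + 13456) - 22)*(-34976100/4123) = (-1*58*13459 - 22)*(-34976100/4123) = (-780622 - 22)*(-34976100/4123) = -780644*(-34976100/4123) = 27303882608400/4123 ≈ 6.6223e+9)
(t + 22655) + 24716 = (27303882608400/4123 + 22655) + 24716 = 27303976014965/4123 + 24716 = 27304077919033/4123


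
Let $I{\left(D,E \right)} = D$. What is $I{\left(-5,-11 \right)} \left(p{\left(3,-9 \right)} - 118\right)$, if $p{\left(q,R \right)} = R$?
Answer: $635$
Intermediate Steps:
$I{\left(-5,-11 \right)} \left(p{\left(3,-9 \right)} - 118\right) = - 5 \left(-9 - 118\right) = \left(-5\right) \left(-127\right) = 635$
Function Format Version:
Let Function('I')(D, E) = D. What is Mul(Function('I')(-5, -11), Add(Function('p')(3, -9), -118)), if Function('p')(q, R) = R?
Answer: 635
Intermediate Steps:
Mul(Function('I')(-5, -11), Add(Function('p')(3, -9), -118)) = Mul(-5, Add(-9, -118)) = Mul(-5, -127) = 635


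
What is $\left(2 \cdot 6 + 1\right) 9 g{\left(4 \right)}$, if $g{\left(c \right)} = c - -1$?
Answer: $585$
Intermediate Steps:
$g{\left(c \right)} = 1 + c$ ($g{\left(c \right)} = c + 1 = 1 + c$)
$\left(2 \cdot 6 + 1\right) 9 g{\left(4 \right)} = \left(2 \cdot 6 + 1\right) 9 \left(1 + 4\right) = \left(12 + 1\right) 9 \cdot 5 = 13 \cdot 9 \cdot 5 = 117 \cdot 5 = 585$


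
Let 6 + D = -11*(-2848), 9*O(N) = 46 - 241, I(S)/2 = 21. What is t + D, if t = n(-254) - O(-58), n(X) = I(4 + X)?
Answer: 94157/3 ≈ 31386.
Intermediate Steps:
I(S) = 42 (I(S) = 2*21 = 42)
O(N) = -65/3 (O(N) = (46 - 241)/9 = (⅑)*(-195) = -65/3)
n(X) = 42
D = 31322 (D = -6 - 11*(-2848) = -6 + 31328 = 31322)
t = 191/3 (t = 42 - 1*(-65/3) = 42 + 65/3 = 191/3 ≈ 63.667)
t + D = 191/3 + 31322 = 94157/3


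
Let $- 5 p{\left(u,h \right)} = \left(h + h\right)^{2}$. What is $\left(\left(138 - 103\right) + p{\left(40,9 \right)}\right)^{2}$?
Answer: $\frac{22201}{25} \approx 888.04$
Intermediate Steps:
$p{\left(u,h \right)} = - \frac{4 h^{2}}{5}$ ($p{\left(u,h \right)} = - \frac{\left(h + h\right)^{2}}{5} = - \frac{\left(2 h\right)^{2}}{5} = - \frac{4 h^{2}}{5}$)
$\left(\left(138 - 103\right) + p{\left(40,9 \right)}\right)^{2} = \left(\left(138 - 103\right) - \frac{4 \cdot 9^{2}}{5}\right)^{2} = \left(\left(138 - 103\right) - \frac{324}{5}\right)^{2} = \left(35 - \frac{324}{5}\right)^{2} = \left(- \frac{149}{5}\right)^{2} = \frac{22201}{25}$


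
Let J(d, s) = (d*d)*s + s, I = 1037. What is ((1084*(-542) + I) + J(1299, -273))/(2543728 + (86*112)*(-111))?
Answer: -461247237/1474576 ≈ -312.80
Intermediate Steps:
J(d, s) = s + s*d² (J(d, s) = d²*s + s = s*d² + s = s + s*d²)
((1084*(-542) + I) + J(1299, -273))/(2543728 + (86*112)*(-111)) = ((1084*(-542) + 1037) - 273*(1 + 1299²))/(2543728 + (86*112)*(-111)) = ((-587528 + 1037) - 273*(1 + 1687401))/(2543728 + 9632*(-111)) = (-586491 - 273*1687402)/(2543728 - 1069152) = (-586491 - 460660746)/1474576 = -461247237*1/1474576 = -461247237/1474576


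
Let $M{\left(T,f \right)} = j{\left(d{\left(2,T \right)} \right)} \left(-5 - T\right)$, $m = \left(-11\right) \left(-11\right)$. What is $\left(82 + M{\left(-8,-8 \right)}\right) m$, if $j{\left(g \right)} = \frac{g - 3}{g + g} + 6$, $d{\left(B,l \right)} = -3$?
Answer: $12463$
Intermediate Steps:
$j{\left(g \right)} = 6 + \frac{-3 + g}{2 g}$ ($j{\left(g \right)} = \frac{-3 + g}{2 g} + 6 = 6 + \frac{-3 + g}{2 g}$)
$m = 121$
$M{\left(T,f \right)} = -35 - 7 T$ ($M{\left(T,f \right)} = \frac{-3 + 13 \left(-3\right)}{2 \left(-3\right)} \left(-5 - T\right) = \frac{1}{2} \left(- \frac{1}{3}\right) \left(-3 - 39\right) \left(-5 - T\right) = \frac{1}{2} \left(- \frac{1}{3}\right) \left(-42\right) \left(-5 - T\right) = 7 \left(-5 - T\right) = -35 - 7 T$)
$\left(82 + M{\left(-8,-8 \right)}\right) m = \left(82 - -21\right) 121 = \left(82 + \left(-35 + 56\right)\right) 121 = \left(82 + 21\right) 121 = 103 \cdot 121 = 12463$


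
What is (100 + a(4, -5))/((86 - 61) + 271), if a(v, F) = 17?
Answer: 117/296 ≈ 0.39527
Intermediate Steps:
(100 + a(4, -5))/((86 - 61) + 271) = (100 + 17)/((86 - 61) + 271) = 117/(25 + 271) = 117/296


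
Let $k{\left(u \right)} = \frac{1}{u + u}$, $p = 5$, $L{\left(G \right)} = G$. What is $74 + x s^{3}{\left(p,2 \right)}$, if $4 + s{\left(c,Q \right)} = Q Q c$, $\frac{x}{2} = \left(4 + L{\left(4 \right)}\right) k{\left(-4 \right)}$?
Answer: $-8118$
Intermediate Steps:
$k{\left(u \right)} = \frac{1}{2 u}$
$x = -2$ ($x = 2 \left(4 + 4\right) \frac{1}{2 \left(-4\right)} = 2 \cdot 8 \cdot \frac{1}{2} \left(- \frac{1}{4}\right) = 2 \cdot 8 \left(- \frac{1}{8}\right) = 2 \left(-1\right) = -2$)
$s{\left(c,Q \right)} = -4 + c Q^{2}$ ($s{\left(c,Q \right)} = -4 + Q Q c = -4 + Q^{2} c = -4 + c Q^{2}$)
$74 + x s^{3}{\left(p,2 \right)} = 74 - 2 \left(-4 + 5 \cdot 2^{2}\right)^{3} = 74 - 2 \left(-4 + 5 \cdot 4\right)^{3} = 74 - 2 \left(-4 + 20\right)^{3} = 74 - 2 \cdot 16^{3} = 74 - 8192 = -8118$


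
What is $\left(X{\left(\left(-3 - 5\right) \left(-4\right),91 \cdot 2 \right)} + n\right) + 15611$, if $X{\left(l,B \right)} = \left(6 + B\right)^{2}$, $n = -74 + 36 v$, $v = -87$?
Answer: $47749$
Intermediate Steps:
$n = -3206$ ($n = -74 + 36 \left(-87\right) = -74 - 3132 = -3206$)
$\left(X{\left(\left(-3 - 5\right) \left(-4\right),91 \cdot 2 \right)} + n\right) + 15611 = \left(\left(6 + 91 \cdot 2\right)^{2} - 3206\right) + 15611 = \left(\left(6 + 182\right)^{2} - 3206\right) + 15611 = \left(188^{2} - 3206\right) + 15611 = \left(35344 - 3206\right) + 15611 = 32138 + 15611 = 47749$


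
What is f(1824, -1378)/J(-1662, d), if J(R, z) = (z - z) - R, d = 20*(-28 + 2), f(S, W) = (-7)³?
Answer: -343/1662 ≈ -0.20638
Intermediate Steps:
f(S, W) = -343
d = -520 (d = 20*(-26) = -520)
J(R, z) = -R (J(R, z) = 0 - R = -R)
f(1824, -1378)/J(-1662, d) = -343/((-1*(-1662))) = -343/1662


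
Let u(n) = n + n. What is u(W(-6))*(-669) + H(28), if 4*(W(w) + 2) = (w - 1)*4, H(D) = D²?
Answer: 12826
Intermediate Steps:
W(w) = -3 + w (W(w) = -2 + ((w - 1)*4)/4 = -2 + ((-1 + w)*4)/4 = -2 + (-4 + 4*w)/4 = -2 + (-1 + w) = -3 + w)
u(n) = 2*n
u(W(-6))*(-669) + H(28) = (2*(-3 - 6))*(-669) + 28² = (2*(-9))*(-669) + 784 = -18*(-669) + 784 = 12042 + 784 = 12826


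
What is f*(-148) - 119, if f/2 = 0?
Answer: -119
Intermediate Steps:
f = 0 (f = 2*0 = 0)
f*(-148) - 119 = 0*(-148) - 119 = 0 - 119 = -119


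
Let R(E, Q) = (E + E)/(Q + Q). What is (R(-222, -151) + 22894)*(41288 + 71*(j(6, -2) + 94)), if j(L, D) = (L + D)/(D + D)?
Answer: 165569531456/151 ≈ 1.0965e+9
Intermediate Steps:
j(L, D) = (D + L)/(2*D) (j(L, D) = (D + L)/((2*D)) = (D + L)*(1/(2*D)) = (D + L)/(2*D))
R(E, Q) = E/Q (R(E, Q) = (2*E)/((2*Q)) = (2*E)*(1/(2*Q)) = E/Q)
(R(-222, -151) + 22894)*(41288 + 71*(j(6, -2) + 94)) = (-222/(-151) + 22894)*(41288 + 71*((1/2)*(-2 + 6)/(-2) + 94)) = (-222*(-1/151) + 22894)*(41288 + 71*((1/2)*(-1/2)*4 + 94)) = (222/151 + 22894)*(41288 + 71*(-1 + 94)) = 3457216*(41288 + 71*93)/151 = 3457216*(41288 + 6603)/151 = (3457216/151)*47891 = 165569531456/151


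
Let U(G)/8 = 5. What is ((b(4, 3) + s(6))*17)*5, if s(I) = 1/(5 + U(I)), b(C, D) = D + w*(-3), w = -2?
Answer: 6902/9 ≈ 766.89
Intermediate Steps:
U(G) = 40 (U(G) = 8*5 = 40)
b(C, D) = 6 + D (b(C, D) = D - 2*(-3) = D + 6 = 6 + D)
s(I) = 1/45 (s(I) = 1/(5 + 40) = 1/45)
((b(4, 3) + s(6))*17)*5 = (((6 + 3) + 1/45)*17)*5 = ((9 + 1/45)*17)*5 = ((406/45)*17)*5 = (6902/45)*5 = 6902/9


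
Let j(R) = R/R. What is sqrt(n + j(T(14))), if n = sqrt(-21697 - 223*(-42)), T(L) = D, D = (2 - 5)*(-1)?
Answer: sqrt(1 + I*sqrt(12331)) ≈ 7.485 + 7.4179*I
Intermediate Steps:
D = 3 (D = -3*(-1) = 3)
T(L) = 3
j(R) = 1
n = I*sqrt(12331) (n = sqrt(-21697 + 9366) = sqrt(-12331) = I*sqrt(12331) ≈ 111.05*I)
sqrt(n + j(T(14))) = sqrt(I*sqrt(12331) + 1) = sqrt(1 + I*sqrt(12331))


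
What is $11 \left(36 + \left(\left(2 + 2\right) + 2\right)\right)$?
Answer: $462$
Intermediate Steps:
$11 \left(36 + \left(\left(2 + 2\right) + 2\right)\right) = 11 \left(36 + \left(4 + 2\right)\right) = 11 \left(36 + 6\right) = 11 \cdot 42 = 462$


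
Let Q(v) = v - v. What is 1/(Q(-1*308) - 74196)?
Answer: -1/74196 ≈ -1.3478e-5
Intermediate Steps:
Q(v) = 0
1/(Q(-1*308) - 74196) = 1/(0 - 74196) = 1/(-74196) = -1/74196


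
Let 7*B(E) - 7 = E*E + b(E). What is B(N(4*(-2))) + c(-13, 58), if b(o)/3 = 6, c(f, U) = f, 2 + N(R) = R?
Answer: 34/7 ≈ 4.8571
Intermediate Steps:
N(R) = -2 + R
b(o) = 18 (b(o) = 3*6 = 18)
B(E) = 25/7 + E²/7 (B(E) = 1 + (E*E + 18)/7 = 1 + (E² + 18)/7 = 1 + (18 + E²)/7 = 1 + (18/7 + E²/7) = 25/7 + E²/7)
B(N(4*(-2))) + c(-13, 58) = (25/7 + (-2 + 4*(-2))²/7) - 13 = (25/7 + (-2 - 8)²/7) - 13 = (25/7 + (⅐)*(-10)²) - 13 = (25/7 + (⅐)*100) - 13 = (25/7 + 100/7) - 13 = 125/7 - 13 = 34/7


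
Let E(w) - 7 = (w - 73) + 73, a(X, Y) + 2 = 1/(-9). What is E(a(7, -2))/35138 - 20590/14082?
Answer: -542566931/371109987 ≈ -1.4620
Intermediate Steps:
a(X, Y) = -19/9 (a(X, Y) = -2 + 1/(-9) = -2 - ⅑ = -19/9)
E(w) = 7 + w (E(w) = 7 + ((w - 73) + 73) = 7 + ((-73 + w) + 73) = 7 + w)
E(a(7, -2))/35138 - 20590/14082 = (7 - 19/9)/35138 - 20590/14082 = (44/9)*(1/35138) - 20590*1/14082 = 22/158121 - 10295/7041 = -542566931/371109987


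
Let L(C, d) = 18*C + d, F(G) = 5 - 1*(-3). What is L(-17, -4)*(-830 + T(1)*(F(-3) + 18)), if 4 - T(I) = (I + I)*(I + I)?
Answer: 257300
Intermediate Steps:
T(I) = 4 - 4*I**2 (T(I) = 4 - (I + I)*(I + I) = 4 - 2*I*2*I = 4 - 4*I**2)
F(G) = 8 (F(G) = 5 + 3 = 8)
L(C, d) = d + 18*C
L(-17, -4)*(-830 + T(1)*(F(-3) + 18)) = (-4 + 18*(-17))*(-830 + (4 - 4*1**2)*(8 + 18)) = (-4 - 306)*(-830 + (4 - 4*1)*26) = -310*(-830 + (4 - 4)*26) = -310*(-830 + 0*26) = -310*(-830 + 0) = -310*(-830) = 257300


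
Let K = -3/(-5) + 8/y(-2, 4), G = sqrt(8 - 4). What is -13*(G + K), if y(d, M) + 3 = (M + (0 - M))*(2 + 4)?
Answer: 13/15 ≈ 0.86667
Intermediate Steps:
G = 2 (G = sqrt(4) = 2)
y(d, M) = -3 (y(d, M) = -3 + (M + (0 - M))*(2 + 4) = -3 + (M - M)*6 = -3 + 0*6 = -3 + 0 = -3)
K = -31/15 (K = -3/(-5) + 8/(-3) = -3*(-1/5) + 8*(-1/3) = 3/5 - 8/3 = -31/15 ≈ -2.0667)
-13*(G + K) = -13*(2 - 31/15) = -13*(-1/15) = 13/15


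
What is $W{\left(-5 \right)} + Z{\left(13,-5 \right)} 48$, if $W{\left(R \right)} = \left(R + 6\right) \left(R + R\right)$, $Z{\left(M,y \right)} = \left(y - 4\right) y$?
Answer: $2150$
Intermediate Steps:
$Z{\left(M,y \right)} = y \left(-4 + y\right)$ ($Z{\left(M,y \right)} = \left(-4 + y\right) y = y \left(-4 + y\right)$)
$W{\left(R \right)} = 2 R \left(6 + R\right)$ ($W{\left(R \right)} = \left(6 + R\right) 2 R = 2 R \left(6 + R\right)$)
$W{\left(-5 \right)} + Z{\left(13,-5 \right)} 48 = 2 \left(-5\right) \left(6 - 5\right) + - 5 \left(-4 - 5\right) 48 = 2 \left(-5\right) 1 + \left(-5\right) \left(-9\right) 48 = -10 + 45 \cdot 48 = -10 + 2160 = 2150$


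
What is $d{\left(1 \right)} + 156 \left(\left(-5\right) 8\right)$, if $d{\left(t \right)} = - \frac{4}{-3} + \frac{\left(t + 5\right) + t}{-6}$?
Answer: $- \frac{37439}{6} \approx -6239.8$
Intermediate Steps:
$d{\left(t \right)} = \frac{1}{2} - \frac{t}{3}$ ($d{\left(t \right)} = \left(-4\right) \left(- \frac{1}{3}\right) + \left(\left(5 + t\right) + t\right) \left(- \frac{1}{6}\right) = \frac{4}{3} + \left(5 + 2 t\right) \left(- \frac{1}{6}\right) = \frac{4}{3} - \left(\frac{5}{6} + \frac{t}{3}\right) = \frac{1}{2} - \frac{t}{3}$)
$d{\left(1 \right)} + 156 \left(\left(-5\right) 8\right) = \left(\frac{1}{2} - \frac{1}{3}\right) + 156 \left(\left(-5\right) 8\right) = \left(\frac{1}{2} - \frac{1}{3}\right) + 156 \left(-40\right) = \frac{1}{6} - 6240 = - \frac{37439}{6}$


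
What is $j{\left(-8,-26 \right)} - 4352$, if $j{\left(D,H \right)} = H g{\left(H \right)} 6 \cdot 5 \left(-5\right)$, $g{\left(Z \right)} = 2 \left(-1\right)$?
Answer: $-12152$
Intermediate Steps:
$g{\left(Z \right)} = -2$
$j{\left(D,H \right)} = 300 H$ ($j{\left(D,H \right)} = H \left(-2\right) 6 \cdot 5 \left(-5\right) = - 2 H 6 \cdot 5 \left(-5\right) = - 12 H 5 \left(-5\right) = - 60 H \left(-5\right) = 300 H$)
$j{\left(-8,-26 \right)} - 4352 = 300 \left(-26\right) - 4352 = -7800 - 4352 = -12152$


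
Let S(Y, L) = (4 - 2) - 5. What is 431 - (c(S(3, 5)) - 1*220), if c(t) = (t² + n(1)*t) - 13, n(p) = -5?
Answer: 640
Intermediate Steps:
S(Y, L) = -3 (S(Y, L) = 2 - 5 = -3)
c(t) = -13 + t² - 5*t (c(t) = (t² - 5*t) - 13 = -13 + t² - 5*t)
431 - (c(S(3, 5)) - 1*220) = 431 - ((-13 + (-3)² - 5*(-3)) - 1*220) = 431 - ((-13 + 9 + 15) - 220) = 431 - (11 - 220) = 431 - 1*(-209) = 431 + 209 = 640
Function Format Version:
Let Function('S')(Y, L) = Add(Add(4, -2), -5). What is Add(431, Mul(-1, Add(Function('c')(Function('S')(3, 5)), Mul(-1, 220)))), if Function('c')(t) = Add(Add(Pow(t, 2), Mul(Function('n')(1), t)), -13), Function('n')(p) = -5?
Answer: 640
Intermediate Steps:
Function('S')(Y, L) = -3 (Function('S')(Y, L) = Add(2, -5) = -3)
Function('c')(t) = Add(-13, Pow(t, 2), Mul(-5, t)) (Function('c')(t) = Add(Add(Pow(t, 2), Mul(-5, t)), -13) = Add(-13, Pow(t, 2), Mul(-5, t)))
Add(431, Mul(-1, Add(Function('c')(Function('S')(3, 5)), Mul(-1, 220)))) = Add(431, Mul(-1, Add(Add(-13, Pow(-3, 2), Mul(-5, -3)), Mul(-1, 220)))) = Add(431, Mul(-1, Add(Add(-13, 9, 15), -220))) = Add(431, Mul(-1, Add(11, -220))) = Add(431, Mul(-1, -209)) = Add(431, 209) = 640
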